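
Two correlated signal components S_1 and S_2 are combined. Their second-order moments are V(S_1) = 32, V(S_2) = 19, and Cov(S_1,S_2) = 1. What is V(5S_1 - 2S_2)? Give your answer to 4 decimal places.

V(5S_1 - 2S_2) = (5)²·V(S_1) + (-2)²·V(S_2) + 2·(5)·(-2)·Cov(S_1,S_2)
= 25·32 + 4·19 + -20·1 = 856

856.0000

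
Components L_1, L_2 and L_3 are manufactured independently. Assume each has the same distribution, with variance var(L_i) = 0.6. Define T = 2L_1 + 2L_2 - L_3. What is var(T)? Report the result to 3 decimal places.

5.400

By independence, var(T) = (2)²var(L_1) + (2)²var(L_2) + (-1)²var(L_3)
= (2)²·0.6 + (2)²·0.6 + (-1)²·0.6 = 5.4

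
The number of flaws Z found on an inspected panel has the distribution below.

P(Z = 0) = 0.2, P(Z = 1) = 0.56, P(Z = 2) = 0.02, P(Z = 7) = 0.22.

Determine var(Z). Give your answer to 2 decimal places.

E[Z] = (0)(0.2) + (1)(0.56) + (2)(0.02) + (7)(0.22) = 2.14
E[Z²] = (0)²(0.2) + (1)²(0.56) + (2)²(0.02) + (7)²(0.22) = 11.42
var(Z) = E[Z²] − (E[Z])² = 11.42 − (2.14)² = 6.8404

6.84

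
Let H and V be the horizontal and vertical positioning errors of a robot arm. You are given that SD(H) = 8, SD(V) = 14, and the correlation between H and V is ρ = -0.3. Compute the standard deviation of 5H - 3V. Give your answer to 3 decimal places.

var(H) = (8)² = 64;  var(V) = (14)² = 196
cov(H,V) = ρ·SD(H)·SD(V) = -0.3·8·14 = -33.6
var(5H - 3V) = (5)²·var(H) + (-3)²·var(V) + 2·(5)·(-3)·cov(H,V)
= 25·64 + 9·196 + -30·-33.6 = 4372
SD(5H - 3V) = √4372 ≈ 66.121

66.121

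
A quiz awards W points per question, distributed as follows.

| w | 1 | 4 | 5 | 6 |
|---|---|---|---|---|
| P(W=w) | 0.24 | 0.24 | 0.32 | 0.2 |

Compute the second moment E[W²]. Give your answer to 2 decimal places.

E[W²] = (1)²(0.24) + (4)²(0.24) + (5)²(0.32) + (6)²(0.2) = 19.28

19.28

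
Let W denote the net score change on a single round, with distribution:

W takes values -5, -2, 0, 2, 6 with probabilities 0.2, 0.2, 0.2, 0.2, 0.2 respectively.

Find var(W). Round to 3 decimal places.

E[W] = (-5)(0.2) + (-2)(0.2) + (0)(0.2) + (2)(0.2) + (6)(0.2) = 0.2
E[W²] = (-5)²(0.2) + (-2)²(0.2) + (0)²(0.2) + (2)²(0.2) + (6)²(0.2) = 13.8
var(W) = E[W²] − (E[W])² = 13.8 − (0.2)² = 13.76

13.760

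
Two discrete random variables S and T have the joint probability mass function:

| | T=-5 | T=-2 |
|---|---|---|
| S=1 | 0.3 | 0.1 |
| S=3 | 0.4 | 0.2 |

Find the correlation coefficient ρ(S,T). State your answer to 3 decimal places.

0.089

E[S] = 2.2,  E[T] = -4.1
E[ST] = -8.9
cov(S,T) = E[ST] − E[S]E[T] = -8.9 − (2.2)(-4.1) = 0.12
V(S) = 0.96,  V(T) = 1.89
ρ = 0.12 / √(0.96·1.89) ≈ 0.089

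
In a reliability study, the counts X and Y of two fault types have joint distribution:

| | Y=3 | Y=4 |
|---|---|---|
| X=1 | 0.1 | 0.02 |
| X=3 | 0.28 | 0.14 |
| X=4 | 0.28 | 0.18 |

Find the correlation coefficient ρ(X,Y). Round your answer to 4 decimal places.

0.1458

E[X] = 3.22,  E[Y] = 3.34
E[XY] = 10.82
Cov(X,Y) = E[XY] − E[X]E[Y] = 10.82 − (3.22)(3.34) = 0.0652
Var(X) = 0.8916,  Var(Y) = 0.2244
ρ = 0.0652 / √(0.8916·0.2244) ≈ 0.1458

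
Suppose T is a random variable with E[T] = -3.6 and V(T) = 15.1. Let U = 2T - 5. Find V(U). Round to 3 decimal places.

V(2T - 5) = (2)²·V(T) = 4·15.1 = 60.4

60.400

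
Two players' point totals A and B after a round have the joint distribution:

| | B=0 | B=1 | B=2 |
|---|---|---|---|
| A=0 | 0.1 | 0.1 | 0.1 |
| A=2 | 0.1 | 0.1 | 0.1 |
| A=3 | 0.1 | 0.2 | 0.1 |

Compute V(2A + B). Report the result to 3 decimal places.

6.840

E[A] = 1.8,  E[B] = 1,  E[AB] = 1.8
V(A) = 4.8 − (1.8)² = 1.56;  V(B) = 1.6 − (1)² = 0.6
cov(A,B) = 1.8 − (1.8)(1) = 0
V(2A + B) = (2)²·1.56 + (1)²·0.6 + 2·(2)·(1)·0 = 6.84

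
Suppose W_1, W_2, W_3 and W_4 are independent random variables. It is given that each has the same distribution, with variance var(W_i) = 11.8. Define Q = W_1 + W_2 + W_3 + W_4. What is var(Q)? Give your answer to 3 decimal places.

47.200

By independence, var(Q) = (1)²var(W_1) + (1)²var(W_2) + (1)²var(W_3) + (1)²var(W_4)
= (1)²·11.8 + (1)²·11.8 + (1)²·11.8 + (1)²·11.8 = 47.2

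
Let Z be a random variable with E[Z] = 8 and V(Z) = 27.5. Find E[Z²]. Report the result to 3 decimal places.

E[Z²] = V(Z) + (E[Z])² = 27.5 + (8)² = 91.5

91.500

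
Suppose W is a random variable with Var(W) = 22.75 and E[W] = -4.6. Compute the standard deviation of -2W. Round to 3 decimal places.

9.539

Var(-2W) = (-2)²·22.75 = 91
SD(-2W) = √91 ≈ 9.539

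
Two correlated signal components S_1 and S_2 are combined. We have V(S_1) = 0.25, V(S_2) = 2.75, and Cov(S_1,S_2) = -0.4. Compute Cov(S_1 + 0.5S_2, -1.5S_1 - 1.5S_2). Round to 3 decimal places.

Cov(S_1 + 0.5S_2, -1.5S_1 - 1.5S_2) = (1)(-1.5)V(S_1) + (0.5)(-1.5)V(S_2) + [(1)(-1.5) + (0.5)(-1.5)]Cov(S_1,S_2)
= -1.5·0.25 + -0.75·2.75 + -2.25·-0.4 = -1.5375

-1.538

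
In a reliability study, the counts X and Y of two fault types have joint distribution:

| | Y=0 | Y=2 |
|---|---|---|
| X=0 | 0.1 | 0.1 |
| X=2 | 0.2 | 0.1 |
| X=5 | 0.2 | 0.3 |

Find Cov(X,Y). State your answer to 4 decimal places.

0.3000

E[X] = 3.1,  E[Y] = 1
E[XY] = 3.4
Cov(X,Y) = E[XY] − E[X]E[Y] = 3.4 − (3.1)(1) = 0.3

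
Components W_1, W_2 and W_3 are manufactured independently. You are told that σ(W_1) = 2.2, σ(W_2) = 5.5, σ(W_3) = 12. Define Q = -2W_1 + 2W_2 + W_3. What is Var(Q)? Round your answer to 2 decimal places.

Var(W_1) = 4.84, Var(W_2) = 30.25, Var(W_3) = 144
By independence, Var(Q) = (-2)²Var(W_1) + (2)²Var(W_2) + (1)²Var(W_3)
= (-2)²·4.84 + (2)²·30.25 + (1)²·144 = 284.36

284.36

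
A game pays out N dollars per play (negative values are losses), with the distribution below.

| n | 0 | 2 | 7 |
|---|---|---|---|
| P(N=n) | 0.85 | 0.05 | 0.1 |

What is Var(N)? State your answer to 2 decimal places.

4.46

E[N] = (0)(0.85) + (2)(0.05) + (7)(0.1) = 0.8
E[N²] = (0)²(0.85) + (2)²(0.05) + (7)²(0.1) = 5.1
Var(N) = E[N²] − (E[N])² = 5.1 − (0.8)² = 4.46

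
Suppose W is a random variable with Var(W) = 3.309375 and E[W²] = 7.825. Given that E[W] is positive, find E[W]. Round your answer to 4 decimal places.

(E[W])² = E[W²] − Var(W) = 7.825 − 3.309375 = 4.515625
E[W] = √4.515625 = 2.125

2.1250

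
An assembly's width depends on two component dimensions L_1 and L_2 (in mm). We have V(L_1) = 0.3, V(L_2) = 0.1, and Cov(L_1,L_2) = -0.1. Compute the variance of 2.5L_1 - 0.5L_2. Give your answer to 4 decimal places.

2.1500

V(2.5L_1 - 0.5L_2) = (2.5)²·V(L_1) + (-0.5)²·V(L_2) + 2·(2.5)·(-0.5)·Cov(L_1,L_2)
= 6.25·0.3 + 0.25·0.1 + -2.5·-0.1 = 2.15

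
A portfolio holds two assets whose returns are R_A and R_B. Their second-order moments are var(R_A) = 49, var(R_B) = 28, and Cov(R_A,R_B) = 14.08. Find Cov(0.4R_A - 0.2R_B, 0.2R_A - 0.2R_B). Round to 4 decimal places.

Cov(0.4R_A - 0.2R_B, 0.2R_A - 0.2R_B) = (0.4)(0.2)var(R_A) + (-0.2)(-0.2)var(R_B) + [(0.4)(-0.2) + (-0.2)(0.2)]Cov(R_A,R_B)
= 0.08·49 + 0.04·28 + -0.12·14.08 = 3.3504

3.3504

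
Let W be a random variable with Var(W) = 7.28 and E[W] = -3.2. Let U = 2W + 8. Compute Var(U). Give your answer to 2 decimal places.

29.12

Var(2W + 8) = (2)²·Var(W) = 4·7.28 = 29.12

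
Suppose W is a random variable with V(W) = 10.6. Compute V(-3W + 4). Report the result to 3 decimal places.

V(-3W + 4) = (-3)²·V(W) = 9·10.6 = 95.4

95.400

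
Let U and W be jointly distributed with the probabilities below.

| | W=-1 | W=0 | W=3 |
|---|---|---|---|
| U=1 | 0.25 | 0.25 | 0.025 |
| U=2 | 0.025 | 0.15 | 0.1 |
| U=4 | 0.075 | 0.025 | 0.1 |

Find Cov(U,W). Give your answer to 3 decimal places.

E[U] = 1.875,  E[W] = 0.325
E[UW] = 1.275
Cov(U,W) = E[UW] − E[U]E[W] = 1.275 − (1.875)(0.325) = 0.665625

0.666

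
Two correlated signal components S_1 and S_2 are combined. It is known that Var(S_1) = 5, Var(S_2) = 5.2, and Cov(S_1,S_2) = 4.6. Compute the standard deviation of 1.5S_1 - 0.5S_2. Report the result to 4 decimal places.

2.3770

Var(1.5S_1 - 0.5S_2) = (1.5)²·Var(S_1) + (-0.5)²·Var(S_2) + 2·(1.5)·(-0.5)·Cov(S_1,S_2)
= 2.25·5 + 0.25·5.2 + -1.5·4.6 = 5.65
SD(1.5S_1 - 0.5S_2) = √5.65 ≈ 2.3770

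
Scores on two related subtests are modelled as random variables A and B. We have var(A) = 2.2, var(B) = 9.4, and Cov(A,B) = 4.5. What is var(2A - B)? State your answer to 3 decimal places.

0.200

var(2A - B) = (2)²·var(A) + (-1)²·var(B) + 2·(2)·(-1)·Cov(A,B)
= 4·2.2 + 1·9.4 + -4·4.5 = 0.2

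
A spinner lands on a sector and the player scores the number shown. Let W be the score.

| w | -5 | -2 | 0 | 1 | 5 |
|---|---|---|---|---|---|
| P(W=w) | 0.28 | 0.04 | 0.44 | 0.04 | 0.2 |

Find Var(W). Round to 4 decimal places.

12.0064

E[W] = (-5)(0.28) + (-2)(0.04) + (0)(0.44) + (1)(0.04) + (5)(0.2) = -0.44
E[W²] = (-5)²(0.28) + (-2)²(0.04) + (0)²(0.44) + (1)²(0.04) + (5)²(0.2) = 12.2
Var(W) = E[W²] − (E[W])² = 12.2 − (-0.44)² = 12.0064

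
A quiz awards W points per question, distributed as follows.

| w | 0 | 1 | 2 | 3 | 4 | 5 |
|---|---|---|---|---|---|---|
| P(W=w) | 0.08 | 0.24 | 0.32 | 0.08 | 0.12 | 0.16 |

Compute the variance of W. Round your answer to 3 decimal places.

E[W] = (0)(0.08) + (1)(0.24) + (2)(0.32) + (3)(0.08) + (4)(0.12) + (5)(0.16) = 2.4
E[W²] = (0)²(0.08) + (1)²(0.24) + (2)²(0.32) + (3)²(0.08) + (4)²(0.12) + (5)²(0.16) = 8.16
Var(W) = E[W²] − (E[W])² = 8.16 − (2.4)² = 2.4

2.400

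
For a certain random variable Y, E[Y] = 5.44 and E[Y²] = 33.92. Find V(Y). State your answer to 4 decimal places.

4.3264

V(Y) = 33.92 − (5.44)² = 4.3264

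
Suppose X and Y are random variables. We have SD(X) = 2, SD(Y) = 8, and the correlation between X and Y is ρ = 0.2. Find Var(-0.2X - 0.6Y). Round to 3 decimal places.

Var(X) = (2)² = 4;  Var(Y) = (8)² = 64
cov(X,Y) = ρ·SD(X)·SD(Y) = 0.2·2·8 = 3.2
Var(-0.2X - 0.6Y) = (-0.2)²·Var(X) + (-0.6)²·Var(Y) + 2·(-0.2)·(-0.6)·cov(X,Y)
= 0.04·4 + 0.36·64 + 0.24·3.2 = 23.968

23.968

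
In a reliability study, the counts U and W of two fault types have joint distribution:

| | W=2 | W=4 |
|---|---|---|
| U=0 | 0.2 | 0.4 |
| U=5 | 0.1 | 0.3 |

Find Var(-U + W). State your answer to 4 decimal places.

6.4400

E[U] = 2,  E[W] = 3.4,  E[UW] = 7
Var(U) = 10 − (2)² = 6;  Var(W) = 12.4 − (3.4)² = 0.84
cov(U,W) = 7 − (2)(3.4) = 0.2
Var(-U + W) = (-1)²·6 + (1)²·0.84 + 2·(-1)·(1)·0.2 = 6.44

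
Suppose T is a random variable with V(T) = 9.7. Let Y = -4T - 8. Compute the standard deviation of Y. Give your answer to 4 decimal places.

V(-4T - 8) = (-4)²·9.7 = 155.2
SD(Y) = √155.2 ≈ 12.4579

12.4579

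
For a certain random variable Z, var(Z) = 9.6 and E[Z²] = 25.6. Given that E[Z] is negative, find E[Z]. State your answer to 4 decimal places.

(E[Z])² = E[Z²] − var(Z) = 25.6 − 9.6 = 16
E[Z] = −√16 = -4

-4.0000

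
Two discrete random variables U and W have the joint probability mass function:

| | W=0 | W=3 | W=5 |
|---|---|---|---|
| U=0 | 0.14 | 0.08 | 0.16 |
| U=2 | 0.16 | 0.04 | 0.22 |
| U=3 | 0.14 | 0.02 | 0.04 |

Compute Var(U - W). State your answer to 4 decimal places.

7.6336

E[U] = 1.44,  E[W] = 2.52,  E[UW] = 3.22
Var(U) = 3.48 − (1.44)² = 1.4064;  Var(W) = 11.76 − (2.52)² = 5.4096
Cov(U,W) = 3.22 − (1.44)(2.52) = -0.4088
Var(U - W) = (1)²·1.4064 + (-1)²·5.4096 + 2·(1)·(-1)·-0.4088 = 7.6336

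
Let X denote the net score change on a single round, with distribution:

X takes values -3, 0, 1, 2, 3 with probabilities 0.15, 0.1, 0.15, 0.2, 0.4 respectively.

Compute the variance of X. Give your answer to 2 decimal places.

E[X] = (-3)(0.15) + (0)(0.1) + (1)(0.15) + (2)(0.2) + (3)(0.4) = 1.3
E[X²] = (-3)²(0.15) + (0)²(0.1) + (1)²(0.15) + (2)²(0.2) + (3)²(0.4) = 5.9
Var(X) = E[X²] − (E[X])² = 5.9 − (1.3)² = 4.21

4.21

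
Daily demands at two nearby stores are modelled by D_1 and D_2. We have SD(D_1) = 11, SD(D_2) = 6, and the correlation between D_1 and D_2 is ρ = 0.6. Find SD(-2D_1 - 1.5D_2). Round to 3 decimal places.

28.330

Var(D_1) = (11)² = 121;  Var(D_2) = (6)² = 36
Cov(D_1,D_2) = ρ·SD(D_1)·SD(D_2) = 0.6·11·6 = 39.6
Var(-2D_1 - 1.5D_2) = (-2)²·Var(D_1) + (-1.5)²·Var(D_2) + 2·(-2)·(-1.5)·Cov(D_1,D_2)
= 4·121 + 2.25·36 + 6·39.6 = 802.6
SD(-2D_1 - 1.5D_2) = √802.6 ≈ 28.330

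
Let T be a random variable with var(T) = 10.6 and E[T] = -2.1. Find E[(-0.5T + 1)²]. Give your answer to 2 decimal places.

E[-0.5T + 1] = -0.5·-2.1 + 1 = 2.05
var(-0.5T + 1) = (-0.5)²·10.6 = 2.65
E[(-0.5T + 1)²] = var((-0.5T + 1)) + (E[(-0.5T + 1)])² = 2.65 + (2.05)² = 6.8525

6.85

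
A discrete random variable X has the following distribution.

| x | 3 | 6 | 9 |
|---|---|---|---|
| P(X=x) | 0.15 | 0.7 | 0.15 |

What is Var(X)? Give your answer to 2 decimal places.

E[X] = (3)(0.15) + (6)(0.7) + (9)(0.15) = 6
E[X²] = (3)²(0.15) + (6)²(0.7) + (9)²(0.15) = 38.7
Var(X) = E[X²] − (E[X])² = 38.7 − (6)² = 2.7

2.70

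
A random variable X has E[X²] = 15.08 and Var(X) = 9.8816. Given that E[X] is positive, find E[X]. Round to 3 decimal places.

2.280

(E[X])² = E[X²] − Var(X) = 15.08 − 9.8816 = 5.1984
E[X] = √5.1984 = 2.28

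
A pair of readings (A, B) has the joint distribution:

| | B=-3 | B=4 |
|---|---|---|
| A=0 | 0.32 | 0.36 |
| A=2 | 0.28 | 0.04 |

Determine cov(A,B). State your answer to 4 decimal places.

-1.2320

E[A] = 0.64,  E[B] = -0.2
E[AB] = -1.36
cov(A,B) = E[AB] − E[A]E[B] = -1.36 − (0.64)(-0.2) = -1.232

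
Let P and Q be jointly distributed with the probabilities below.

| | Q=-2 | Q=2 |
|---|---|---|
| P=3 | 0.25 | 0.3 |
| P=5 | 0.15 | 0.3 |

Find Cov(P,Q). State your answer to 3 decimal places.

E[P] = 3.9,  E[Q] = 0.4
E[PQ] = 1.8
Cov(P,Q) = E[PQ] − E[P]E[Q] = 1.8 − (3.9)(0.4) = 0.24

0.240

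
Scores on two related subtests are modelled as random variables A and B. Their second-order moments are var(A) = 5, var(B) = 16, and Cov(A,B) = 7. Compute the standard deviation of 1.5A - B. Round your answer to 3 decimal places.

2.500

var(1.5A - B) = (1.5)²·var(A) + (-1)²·var(B) + 2·(1.5)·(-1)·Cov(A,B)
= 2.25·5 + 1·16 + -3·7 = 6.25
sd(1.5A - B) = √6.25 ≈ 2.500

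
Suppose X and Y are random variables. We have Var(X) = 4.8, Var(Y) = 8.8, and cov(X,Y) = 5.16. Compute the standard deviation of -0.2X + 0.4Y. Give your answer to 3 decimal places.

Var(-0.2X + 0.4Y) = (-0.2)²·Var(X) + (0.4)²·Var(Y) + 2·(-0.2)·(0.4)·cov(X,Y)
= 0.04·4.8 + 0.16·8.8 + -0.16·5.16 = 0.7744
sd(-0.2X + 0.4Y) = √0.7744 ≈ 0.880

0.880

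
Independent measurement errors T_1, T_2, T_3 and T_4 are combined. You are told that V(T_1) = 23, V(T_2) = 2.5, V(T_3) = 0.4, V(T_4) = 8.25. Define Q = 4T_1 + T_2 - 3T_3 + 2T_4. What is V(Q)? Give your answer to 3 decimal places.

By independence, V(Q) = (4)²V(T_1) + (1)²V(T_2) + (-3)²V(T_3) + (2)²V(T_4)
= (4)²·23 + (1)²·2.5 + (-3)²·0.4 + (2)²·8.25 = 407.1

407.100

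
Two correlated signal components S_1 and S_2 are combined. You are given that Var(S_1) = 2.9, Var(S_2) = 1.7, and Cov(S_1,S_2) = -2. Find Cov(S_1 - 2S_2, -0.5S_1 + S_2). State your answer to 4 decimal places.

-8.8500

Cov(S_1 - 2S_2, -0.5S_1 + S_2) = (1)(-0.5)Var(S_1) + (-2)(1)Var(S_2) + [(1)(1) + (-2)(-0.5)]Cov(S_1,S_2)
= -0.5·2.9 + -2·1.7 + 2·-2 = -8.85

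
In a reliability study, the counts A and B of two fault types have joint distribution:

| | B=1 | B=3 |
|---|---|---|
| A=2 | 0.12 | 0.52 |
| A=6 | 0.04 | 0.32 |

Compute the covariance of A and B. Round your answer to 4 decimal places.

0.1408

E[A] = 3.44,  E[B] = 2.68
E[AB] = 9.36
Cov(A,B) = E[AB] − E[A]E[B] = 9.36 − (3.44)(2.68) = 0.1408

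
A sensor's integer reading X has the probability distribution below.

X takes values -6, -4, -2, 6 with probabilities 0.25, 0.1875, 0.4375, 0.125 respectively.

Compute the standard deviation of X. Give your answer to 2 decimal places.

3.55

E[X] = (-6)(0.25) + (-4)(0.1875) + (-2)(0.4375) + (6)(0.125) = -2.375
E[X²] = (-6)²(0.25) + (-4)²(0.1875) + (-2)²(0.4375) + (6)²(0.125) = 18.25
V(X) = E[X²] − (E[X])² = 18.25 − (-2.375)² = 12.609375
sd(X) = √12.609375 ≈ 3.55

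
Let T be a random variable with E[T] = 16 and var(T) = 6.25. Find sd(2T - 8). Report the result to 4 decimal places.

5.0000

var(2T - 8) = (2)²·6.25 = 25
sd(2T - 8) = √25 ≈ 5.0000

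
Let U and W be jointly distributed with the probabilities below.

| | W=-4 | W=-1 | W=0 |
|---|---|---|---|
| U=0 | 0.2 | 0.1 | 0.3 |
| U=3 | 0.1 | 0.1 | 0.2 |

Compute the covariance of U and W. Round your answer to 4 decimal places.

E[U] = 1.2,  E[W] = -1.4
E[UW] = -1.5
Cov(U,W) = E[UW] − E[U]E[W] = -1.5 − (1.2)(-1.4) = 0.18

0.1800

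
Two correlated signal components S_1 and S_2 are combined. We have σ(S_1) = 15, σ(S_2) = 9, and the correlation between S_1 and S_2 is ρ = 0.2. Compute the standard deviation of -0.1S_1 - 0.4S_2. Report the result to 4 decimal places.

4.1677

Var(S_1) = (15)² = 225;  Var(S_2) = (9)² = 81
cov(S_1,S_2) = ρ·σ(S_1)·σ(S_2) = 0.2·15·9 = 27
Var(-0.1S_1 - 0.4S_2) = (-0.1)²·Var(S_1) + (-0.4)²·Var(S_2) + 2·(-0.1)·(-0.4)·cov(S_1,S_2)
= 0.01·225 + 0.16·81 + 0.08·27 = 17.37
σ(-0.1S_1 - 0.4S_2) = √17.37 ≈ 4.1677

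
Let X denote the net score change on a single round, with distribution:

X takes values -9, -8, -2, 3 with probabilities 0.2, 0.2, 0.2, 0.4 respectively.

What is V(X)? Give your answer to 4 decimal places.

E[X] = (-9)(0.2) + (-8)(0.2) + (-2)(0.2) + (3)(0.4) = -2.6
E[X²] = (-9)²(0.2) + (-8)²(0.2) + (-2)²(0.2) + (3)²(0.4) = 33.4
V(X) = E[X²] − (E[X])² = 33.4 − (-2.6)² = 26.64

26.6400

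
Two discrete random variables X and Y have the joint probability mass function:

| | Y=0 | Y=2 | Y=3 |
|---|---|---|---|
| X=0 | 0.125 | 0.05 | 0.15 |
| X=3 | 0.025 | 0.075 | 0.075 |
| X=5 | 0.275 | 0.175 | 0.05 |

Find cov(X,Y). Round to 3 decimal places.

E[X] = 3.025,  E[Y] = 1.425
E[XY] = 3.625
cov(X,Y) = E[XY] − E[X]E[Y] = 3.625 − (3.025)(1.425) = -0.685625

-0.686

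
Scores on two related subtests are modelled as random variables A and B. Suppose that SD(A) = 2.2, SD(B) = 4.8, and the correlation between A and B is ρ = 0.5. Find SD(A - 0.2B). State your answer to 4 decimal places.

1.9104

Var(A) = (2.2)² = 4.84;  Var(B) = (4.8)² = 23.04
Cov(A,B) = ρ·SD(A)·SD(B) = 0.5·2.2·4.8 = 5.28
Var(A - 0.2B) = (1)²·Var(A) + (-0.2)²·Var(B) + 2·(1)·(-0.2)·Cov(A,B)
= 1·4.84 + 0.04·23.04 + -0.4·5.28 = 3.6496
SD(A - 0.2B) = √3.6496 ≈ 1.9104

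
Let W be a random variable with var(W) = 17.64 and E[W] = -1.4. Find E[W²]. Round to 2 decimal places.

19.60

E[W²] = var(W) + (E[W])² = 17.64 + (-1.4)² = 19.6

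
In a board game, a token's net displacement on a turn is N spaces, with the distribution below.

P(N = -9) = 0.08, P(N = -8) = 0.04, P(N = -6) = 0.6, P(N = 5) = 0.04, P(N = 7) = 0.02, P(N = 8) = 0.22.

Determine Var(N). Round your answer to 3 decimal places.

E[N] = (-9)(0.08) + (-8)(0.04) + (-6)(0.6) + (5)(0.04) + (7)(0.02) + (8)(0.22) = -2.54
E[N²] = (-9)²(0.08) + (-8)²(0.04) + (-6)²(0.6) + (5)²(0.04) + (7)²(0.02) + (8)²(0.22) = 46.7
Var(N) = E[N²] − (E[N])² = 46.7 − (-2.54)² = 40.2484

40.248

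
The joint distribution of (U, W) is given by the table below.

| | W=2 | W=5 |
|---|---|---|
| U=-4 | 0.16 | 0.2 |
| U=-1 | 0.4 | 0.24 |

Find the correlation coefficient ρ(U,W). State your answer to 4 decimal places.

E[U] = -2.08,  E[W] = 3.32
E[UW] = -7.28
cov(U,W) = E[UW] − E[U]E[W] = -7.28 − (-2.08)(3.32) = -0.3744
Var(U) = 2.0736,  Var(W) = 2.2176
ρ = -0.3744 / √(2.0736·2.2176) ≈ -0.1746

-0.1746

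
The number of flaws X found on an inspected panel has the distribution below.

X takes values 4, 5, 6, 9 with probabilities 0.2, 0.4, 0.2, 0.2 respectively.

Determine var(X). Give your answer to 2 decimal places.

E[X] = (4)(0.2) + (5)(0.4) + (6)(0.2) + (9)(0.2) = 5.8
E[X²] = (4)²(0.2) + (5)²(0.4) + (6)²(0.2) + (9)²(0.2) = 36.6
var(X) = E[X²] − (E[X])² = 36.6 − (5.8)² = 2.96

2.96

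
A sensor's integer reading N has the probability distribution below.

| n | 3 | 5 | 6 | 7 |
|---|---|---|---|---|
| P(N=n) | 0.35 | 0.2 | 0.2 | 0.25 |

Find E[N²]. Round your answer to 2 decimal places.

27.60

E[N²] = (3)²(0.35) + (5)²(0.2) + (6)²(0.2) + (7)²(0.25) = 27.6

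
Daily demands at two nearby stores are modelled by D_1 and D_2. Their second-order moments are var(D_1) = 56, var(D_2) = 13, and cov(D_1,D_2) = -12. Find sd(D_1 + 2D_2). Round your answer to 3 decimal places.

7.746

var(D_1 + 2D_2) = (1)²·var(D_1) + (2)²·var(D_2) + 2·(1)·(2)·cov(D_1,D_2)
= 1·56 + 4·13 + 4·-12 = 60
sd(D_1 + 2D_2) = √60 ≈ 7.746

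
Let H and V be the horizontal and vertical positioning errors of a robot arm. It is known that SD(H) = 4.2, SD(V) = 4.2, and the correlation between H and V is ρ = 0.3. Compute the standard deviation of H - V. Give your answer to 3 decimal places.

var(H) = (4.2)² = 17.64;  var(V) = (4.2)² = 17.64
cov(H,V) = ρ·SD(H)·SD(V) = 0.3·4.2·4.2 = 5.292
var(H - V) = (1)²·var(H) + (-1)²·var(V) + 2·(1)·(-1)·cov(H,V)
= 1·17.64 + 1·17.64 + -2·5.292 = 24.696
SD(H - V) = √24.696 ≈ 4.970

4.970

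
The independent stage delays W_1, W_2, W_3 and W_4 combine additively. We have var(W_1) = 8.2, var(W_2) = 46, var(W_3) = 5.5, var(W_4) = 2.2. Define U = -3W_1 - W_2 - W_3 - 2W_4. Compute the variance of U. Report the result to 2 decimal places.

By independence, var(U) = (-3)²var(W_1) + (-1)²var(W_2) + (-1)²var(W_3) + (-2)²var(W_4)
= (-3)²·8.2 + (-1)²·46 + (-1)²·5.5 + (-2)²·2.2 = 134.1

134.10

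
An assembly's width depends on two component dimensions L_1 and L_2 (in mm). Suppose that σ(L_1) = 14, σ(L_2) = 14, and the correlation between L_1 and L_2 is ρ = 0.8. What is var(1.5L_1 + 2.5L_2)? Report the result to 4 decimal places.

var(L_1) = (14)² = 196;  var(L_2) = (14)² = 196
Cov(L_1,L_2) = ρ·σ(L_1)·σ(L_2) = 0.8·14·14 = 156.8
var(1.5L_1 + 2.5L_2) = (1.5)²·var(L_1) + (2.5)²·var(L_2) + 2·(1.5)·(2.5)·Cov(L_1,L_2)
= 2.25·196 + 6.25·196 + 7.5·156.8 = 2842

2842.0000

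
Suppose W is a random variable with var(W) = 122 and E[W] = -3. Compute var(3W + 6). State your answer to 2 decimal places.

1098.00

var(3W + 6) = (3)²·var(W) = 9·122 = 1098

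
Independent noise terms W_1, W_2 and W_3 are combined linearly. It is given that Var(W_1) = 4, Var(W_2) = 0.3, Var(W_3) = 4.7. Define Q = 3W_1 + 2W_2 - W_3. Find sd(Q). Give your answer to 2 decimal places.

6.47

By independence, Var(Q) = (3)²Var(W_1) + (2)²Var(W_2) + (-1)²Var(W_3)
= (3)²·4 + (2)²·0.3 + (-1)²·4.7 = 41.9
sd(Q) = √41.9 ≈ 6.47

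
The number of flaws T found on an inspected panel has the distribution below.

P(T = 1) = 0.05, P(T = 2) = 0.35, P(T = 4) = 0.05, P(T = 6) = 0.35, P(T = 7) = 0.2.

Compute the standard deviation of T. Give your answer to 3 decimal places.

E[T] = (1)(0.05) + (2)(0.35) + (4)(0.05) + (6)(0.35) + (7)(0.2) = 4.45
E[T²] = (1)²(0.05) + (2)²(0.35) + (4)²(0.05) + (6)²(0.35) + (7)²(0.2) = 24.65
V(T) = E[T²] − (E[T])² = 24.65 − (4.45)² = 4.8475
SD(T) = √4.8475 ≈ 2.202

2.202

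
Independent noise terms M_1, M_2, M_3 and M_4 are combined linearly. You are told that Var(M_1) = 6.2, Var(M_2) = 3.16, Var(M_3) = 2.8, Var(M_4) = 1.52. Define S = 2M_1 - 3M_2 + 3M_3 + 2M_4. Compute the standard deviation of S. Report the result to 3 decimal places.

By independence, Var(S) = (2)²Var(M_1) + (-3)²Var(M_2) + (3)²Var(M_3) + (2)²Var(M_4)
= (2)²·6.2 + (-3)²·3.16 + (3)²·2.8 + (2)²·1.52 = 84.52
SD(S) = √84.52 ≈ 9.193

9.193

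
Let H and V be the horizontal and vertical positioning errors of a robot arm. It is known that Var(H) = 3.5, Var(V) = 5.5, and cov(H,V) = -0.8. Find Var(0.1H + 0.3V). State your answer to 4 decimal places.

Var(0.1H + 0.3V) = (0.1)²·Var(H) + (0.3)²·Var(V) + 2·(0.1)·(0.3)·cov(H,V)
= 0.01·3.5 + 0.09·5.5 + 0.06·-0.8 = 0.482

0.4820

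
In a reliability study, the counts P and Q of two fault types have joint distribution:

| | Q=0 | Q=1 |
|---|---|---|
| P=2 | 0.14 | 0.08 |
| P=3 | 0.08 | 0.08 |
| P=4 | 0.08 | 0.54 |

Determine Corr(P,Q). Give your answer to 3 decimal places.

E[P] = 3.4,  E[Q] = 0.7
E[PQ] = 2.56
Cov(P,Q) = E[PQ] − E[P]E[Q] = 2.56 − (3.4)(0.7) = 0.18
Var(P) = 0.68,  Var(Q) = 0.21
ρ = 0.18 / √(0.68·0.21) ≈ 0.476

0.476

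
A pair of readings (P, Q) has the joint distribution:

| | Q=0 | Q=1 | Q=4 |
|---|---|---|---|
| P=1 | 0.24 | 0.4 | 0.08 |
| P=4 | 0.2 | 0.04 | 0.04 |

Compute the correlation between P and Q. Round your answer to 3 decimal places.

-0.104

E[P] = 1.84,  E[Q] = 0.92
E[PQ] = 1.52
Cov(P,Q) = E[PQ] − E[P]E[Q] = 1.52 − (1.84)(0.92) = -0.1728
Var(P) = 1.8144,  Var(Q) = 1.5136
ρ = -0.1728 / √(1.8144·1.5136) ≈ -0.104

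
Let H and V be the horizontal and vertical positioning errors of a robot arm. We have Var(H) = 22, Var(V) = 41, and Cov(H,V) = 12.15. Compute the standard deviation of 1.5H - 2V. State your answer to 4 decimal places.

11.8575

Var(1.5H - 2V) = (1.5)²·Var(H) + (-2)²·Var(V) + 2·(1.5)·(-2)·Cov(H,V)
= 2.25·22 + 4·41 + -6·12.15 = 140.6
SD(1.5H - 2V) = √140.6 ≈ 11.8575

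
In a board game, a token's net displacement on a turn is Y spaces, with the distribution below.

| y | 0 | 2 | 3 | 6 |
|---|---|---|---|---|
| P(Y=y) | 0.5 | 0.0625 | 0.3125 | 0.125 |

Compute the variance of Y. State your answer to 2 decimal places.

E[Y] = (0)(0.5) + (2)(0.0625) + (3)(0.3125) + (6)(0.125) = 1.8125
E[Y²] = (0)²(0.5) + (2)²(0.0625) + (3)²(0.3125) + (6)²(0.125) = 7.5625
V(Y) = E[Y²] − (E[Y])² = 7.5625 − (1.8125)² = 4.27734375

4.28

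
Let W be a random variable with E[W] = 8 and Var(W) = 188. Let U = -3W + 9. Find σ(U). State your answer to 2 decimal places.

Var(-3W + 9) = (-3)²·188 = 1692
σ(U) = √1692 ≈ 41.13

41.13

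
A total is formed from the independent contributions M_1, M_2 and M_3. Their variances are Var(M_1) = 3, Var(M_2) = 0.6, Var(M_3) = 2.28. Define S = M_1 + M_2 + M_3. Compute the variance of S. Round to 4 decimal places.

5.8800

By independence, Var(S) = (1)²Var(M_1) + (1)²Var(M_2) + (1)²Var(M_3)
= (1)²·3 + (1)²·0.6 + (1)²·2.28 = 5.88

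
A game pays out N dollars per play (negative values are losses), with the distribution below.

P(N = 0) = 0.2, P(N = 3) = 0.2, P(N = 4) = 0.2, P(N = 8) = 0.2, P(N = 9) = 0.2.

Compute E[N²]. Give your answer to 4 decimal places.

E[N²] = (0)²(0.2) + (3)²(0.2) + (4)²(0.2) + (8)²(0.2) + (9)²(0.2) = 34

34.0000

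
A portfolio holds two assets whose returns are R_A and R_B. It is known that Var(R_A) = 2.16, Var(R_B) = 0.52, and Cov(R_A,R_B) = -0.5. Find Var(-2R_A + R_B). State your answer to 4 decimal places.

11.1600

Var(-2R_A + R_B) = (-2)²·Var(R_A) + (1)²·Var(R_B) + 2·(-2)·(1)·Cov(R_A,R_B)
= 4·2.16 + 1·0.52 + -4·-0.5 = 11.16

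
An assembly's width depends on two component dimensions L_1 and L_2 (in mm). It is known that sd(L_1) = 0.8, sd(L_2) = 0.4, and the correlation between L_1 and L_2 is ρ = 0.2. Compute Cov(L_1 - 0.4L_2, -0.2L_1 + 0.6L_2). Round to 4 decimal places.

var(L_1) = (0.8)² = 0.64;  var(L_2) = (0.4)² = 0.16
Cov(L_1,L_2) = ρ·sd(L_1)·sd(L_2) = 0.2·0.8·0.4 = 0.064
Cov(L_1 - 0.4L_2, -0.2L_1 + 0.6L_2) = (1)(-0.2)var(L_1) + (-0.4)(0.6)var(L_2) + [(1)(0.6) + (-0.4)(-0.2)]Cov(L_1,L_2)
= -0.2·0.64 + -0.24·0.16 + 0.68·0.064 = -0.12288

-0.1229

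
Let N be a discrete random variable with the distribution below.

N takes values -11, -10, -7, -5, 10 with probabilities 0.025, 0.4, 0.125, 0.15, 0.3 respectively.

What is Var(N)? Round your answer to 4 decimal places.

E[N] = (-11)(0.025) + (-10)(0.4) + (-7)(0.125) + (-5)(0.15) + (10)(0.3) = -2.9
E[N²] = (-11)²(0.025) + (-10)²(0.4) + (-7)²(0.125) + (-5)²(0.15) + (10)²(0.3) = 82.9
Var(N) = E[N²] − (E[N])² = 82.9 − (-2.9)² = 74.49

74.4900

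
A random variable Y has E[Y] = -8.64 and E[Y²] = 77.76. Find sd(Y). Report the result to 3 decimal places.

Var(Y) = 77.76 − (-8.64)² = 3.1104
sd(Y) = √3.1104 ≈ 1.764

1.764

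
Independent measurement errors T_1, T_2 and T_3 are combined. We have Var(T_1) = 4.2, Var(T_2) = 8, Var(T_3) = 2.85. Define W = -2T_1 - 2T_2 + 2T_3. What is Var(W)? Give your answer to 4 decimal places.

60.2000

By independence, Var(W) = (-2)²Var(T_1) + (-2)²Var(T_2) + (2)²Var(T_3)
= (-2)²·4.2 + (-2)²·8 + (2)²·2.85 = 60.2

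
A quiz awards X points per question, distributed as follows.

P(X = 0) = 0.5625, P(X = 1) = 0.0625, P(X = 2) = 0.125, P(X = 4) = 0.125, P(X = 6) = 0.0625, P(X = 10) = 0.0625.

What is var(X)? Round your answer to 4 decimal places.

E[X] = (0)(0.5625) + (1)(0.0625) + (2)(0.125) + (4)(0.125) + (6)(0.0625) + (10)(0.0625) = 1.8125
E[X²] = (0)²(0.5625) + (1)²(0.0625) + (2)²(0.125) + (4)²(0.125) + (6)²(0.0625) + (10)²(0.0625) = 11.0625
var(X) = E[X²] − (E[X])² = 11.0625 − (1.8125)² = 7.77734375

7.7773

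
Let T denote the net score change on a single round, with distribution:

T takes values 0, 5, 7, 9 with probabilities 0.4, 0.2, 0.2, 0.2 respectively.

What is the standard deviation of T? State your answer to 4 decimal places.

E[T] = (0)(0.4) + (5)(0.2) + (7)(0.2) + (9)(0.2) = 4.2
E[T²] = (0)²(0.4) + (5)²(0.2) + (7)²(0.2) + (9)²(0.2) = 31
V(T) = E[T²] − (E[T])² = 31 − (4.2)² = 13.36
SD(T) = √13.36 ≈ 3.6551

3.6551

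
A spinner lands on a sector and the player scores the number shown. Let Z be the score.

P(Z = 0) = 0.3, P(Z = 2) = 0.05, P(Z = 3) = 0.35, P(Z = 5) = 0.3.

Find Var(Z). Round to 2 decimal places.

3.83

E[Z] = (0)(0.3) + (2)(0.05) + (3)(0.35) + (5)(0.3) = 2.65
E[Z²] = (0)²(0.3) + (2)²(0.05) + (3)²(0.35) + (5)²(0.3) = 10.85
Var(Z) = E[Z²] − (E[Z])² = 10.85 − (2.65)² = 3.8275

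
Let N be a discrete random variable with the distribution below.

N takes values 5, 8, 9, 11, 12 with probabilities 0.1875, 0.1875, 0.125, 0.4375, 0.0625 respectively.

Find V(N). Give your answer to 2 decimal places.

5.48

E[N] = (5)(0.1875) + (8)(0.1875) + (9)(0.125) + (11)(0.4375) + (12)(0.0625) = 9.125
E[N²] = (5)²(0.1875) + (8)²(0.1875) + (9)²(0.125) + (11)²(0.4375) + (12)²(0.0625) = 88.75
V(N) = E[N²] − (E[N])² = 88.75 − (9.125)² = 5.484375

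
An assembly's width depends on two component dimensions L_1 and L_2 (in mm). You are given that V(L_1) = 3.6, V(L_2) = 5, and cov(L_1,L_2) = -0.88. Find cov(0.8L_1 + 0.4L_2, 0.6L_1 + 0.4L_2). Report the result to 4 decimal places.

cov(0.8L_1 + 0.4L_2, 0.6L_1 + 0.4L_2) = (0.8)(0.6)V(L_1) + (0.4)(0.4)V(L_2) + [(0.8)(0.4) + (0.4)(0.6)]cov(L_1,L_2)
= 0.48·3.6 + 0.16·5 + 0.56·-0.88 = 2.0352

2.0352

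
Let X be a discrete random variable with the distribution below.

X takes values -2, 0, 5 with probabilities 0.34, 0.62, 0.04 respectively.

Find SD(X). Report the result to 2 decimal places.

E[X] = (-2)(0.34) + (0)(0.62) + (5)(0.04) = -0.48
E[X²] = (-2)²(0.34) + (0)²(0.62) + (5)²(0.04) = 2.36
V(X) = E[X²] − (E[X])² = 2.36 − (-0.48)² = 2.1296
SD(X) = √2.1296 ≈ 1.46

1.46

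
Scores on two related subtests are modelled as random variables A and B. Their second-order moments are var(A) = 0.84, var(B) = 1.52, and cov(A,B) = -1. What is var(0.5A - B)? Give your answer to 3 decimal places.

2.730

var(0.5A - B) = (0.5)²·var(A) + (-1)²·var(B) + 2·(0.5)·(-1)·cov(A,B)
= 0.25·0.84 + 1·1.52 + -1·-1 = 2.73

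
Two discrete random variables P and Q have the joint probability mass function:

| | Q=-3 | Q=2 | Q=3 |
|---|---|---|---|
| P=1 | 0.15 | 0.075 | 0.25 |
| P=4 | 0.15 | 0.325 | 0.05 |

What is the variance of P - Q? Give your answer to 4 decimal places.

E[P] = 2.575,  E[Q] = 0.8,  E[PQ] = 1.85
Var(P) = 8.875 − (2.575)² = 2.244375;  Var(Q) = 7 − (0.8)² = 6.36
Cov(P,Q) = 1.85 − (2.575)(0.8) = -0.21
Var(P - Q) = (1)²·2.244375 + (-1)²·6.36 + 2·(1)·(-1)·-0.21 = 9.024375

9.0244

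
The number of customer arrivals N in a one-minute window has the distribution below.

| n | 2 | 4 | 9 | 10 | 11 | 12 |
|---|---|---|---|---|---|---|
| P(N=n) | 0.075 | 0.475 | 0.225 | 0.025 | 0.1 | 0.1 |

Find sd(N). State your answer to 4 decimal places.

3.3518

E[N] = (2)(0.075) + (4)(0.475) + (9)(0.225) + (10)(0.025) + (11)(0.1) + (12)(0.1) = 6.625
E[N²] = (2)²(0.075) + (4)²(0.475) + (9)²(0.225) + (10)²(0.025) + (11)²(0.1) + (12)²(0.1) = 55.125
Var(N) = E[N²] − (E[N])² = 55.125 − (6.625)² = 11.234375
sd(N) = √11.234375 ≈ 3.3518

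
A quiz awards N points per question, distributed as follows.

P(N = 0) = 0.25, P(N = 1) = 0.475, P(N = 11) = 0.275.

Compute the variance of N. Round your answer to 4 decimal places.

21.5000

E[N] = (0)(0.25) + (1)(0.475) + (11)(0.275) = 3.5
E[N²] = (0)²(0.25) + (1)²(0.475) + (11)²(0.275) = 33.75
Var(N) = E[N²] − (E[N])² = 33.75 − (3.5)² = 21.5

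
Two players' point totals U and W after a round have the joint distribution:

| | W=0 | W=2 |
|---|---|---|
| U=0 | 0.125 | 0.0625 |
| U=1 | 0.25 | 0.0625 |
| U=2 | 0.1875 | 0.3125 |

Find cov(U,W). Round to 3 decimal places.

0.227

E[U] = 1.3125,  E[W] = 0.875
E[UW] = 1.375
cov(U,W) = E[UW] − E[U]E[W] = 1.375 − (1.3125)(0.875) = 0.2265625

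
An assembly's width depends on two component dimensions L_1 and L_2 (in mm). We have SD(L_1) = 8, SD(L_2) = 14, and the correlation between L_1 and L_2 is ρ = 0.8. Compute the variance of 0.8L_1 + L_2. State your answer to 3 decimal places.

Var(L_1) = (8)² = 64;  Var(L_2) = (14)² = 196
cov(L_1,L_2) = ρ·SD(L_1)·SD(L_2) = 0.8·8·14 = 89.6
Var(0.8L_1 + L_2) = (0.8)²·Var(L_1) + (1)²·Var(L_2) + 2·(0.8)·(1)·cov(L_1,L_2)
= 0.64·64 + 1·196 + 1.6·89.6 = 380.32

380.320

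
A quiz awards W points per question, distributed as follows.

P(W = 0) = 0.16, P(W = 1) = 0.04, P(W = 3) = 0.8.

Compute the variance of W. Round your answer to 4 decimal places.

1.2864

E[W] = (0)(0.16) + (1)(0.04) + (3)(0.8) = 2.44
E[W²] = (0)²(0.16) + (1)²(0.04) + (3)²(0.8) = 7.24
V(W) = E[W²] − (E[W])² = 7.24 − (2.44)² = 1.2864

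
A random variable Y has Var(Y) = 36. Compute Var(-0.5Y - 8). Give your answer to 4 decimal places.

Var(-0.5Y - 8) = (-0.5)²·Var(Y) = 0.25·36 = 9

9.0000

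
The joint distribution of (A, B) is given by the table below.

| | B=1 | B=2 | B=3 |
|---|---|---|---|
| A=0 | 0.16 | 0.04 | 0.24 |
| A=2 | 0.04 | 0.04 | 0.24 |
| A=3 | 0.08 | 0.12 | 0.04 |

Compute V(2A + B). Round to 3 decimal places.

E[A] = 1.36,  E[B] = 2.24,  E[AB] = 3
V(A) = 3.44 − (1.36)² = 1.5904;  V(B) = 5.76 − (2.24)² = 0.7424
Cov(A,B) = 3 − (1.36)(2.24) = -0.0464
V(2A + B) = (2)²·1.5904 + (1)²·0.7424 + 2·(2)·(1)·-0.0464 = 6.9184

6.918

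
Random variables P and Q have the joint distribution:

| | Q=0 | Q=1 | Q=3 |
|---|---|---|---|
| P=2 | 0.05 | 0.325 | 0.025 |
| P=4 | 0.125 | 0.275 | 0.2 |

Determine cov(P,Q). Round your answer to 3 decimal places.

0.220

E[P] = 3.2,  E[Q] = 1.275
E[PQ] = 4.3
cov(P,Q) = E[PQ] − E[P]E[Q] = 4.3 − (3.2)(1.275) = 0.22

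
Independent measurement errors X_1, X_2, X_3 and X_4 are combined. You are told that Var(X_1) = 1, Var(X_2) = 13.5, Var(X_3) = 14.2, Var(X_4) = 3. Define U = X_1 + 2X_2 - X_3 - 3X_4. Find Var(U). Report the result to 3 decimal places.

By independence, Var(U) = (1)²Var(X_1) + (2)²Var(X_2) + (-1)²Var(X_3) + (-3)²Var(X_4)
= (1)²·1 + (2)²·13.5 + (-1)²·14.2 + (-3)²·3 = 96.2

96.200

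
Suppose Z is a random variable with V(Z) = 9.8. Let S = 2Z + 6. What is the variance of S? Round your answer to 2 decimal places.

39.20

V(2Z + 6) = (2)²·V(Z) = 4·9.8 = 39.2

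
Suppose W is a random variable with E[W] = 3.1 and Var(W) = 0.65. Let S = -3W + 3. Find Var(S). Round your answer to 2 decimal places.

5.85

Var(-3W + 3) = (-3)²·Var(W) = 9·0.65 = 5.85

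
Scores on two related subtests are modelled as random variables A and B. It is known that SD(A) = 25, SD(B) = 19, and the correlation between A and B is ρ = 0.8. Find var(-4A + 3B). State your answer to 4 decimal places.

var(A) = (25)² = 625;  var(B) = (19)² = 361
Cov(A,B) = ρ·SD(A)·SD(B) = 0.8·25·19 = 380
var(-4A + 3B) = (-4)²·var(A) + (3)²·var(B) + 2·(-4)·(3)·Cov(A,B)
= 16·625 + 9·361 + -24·380 = 4129

4129.0000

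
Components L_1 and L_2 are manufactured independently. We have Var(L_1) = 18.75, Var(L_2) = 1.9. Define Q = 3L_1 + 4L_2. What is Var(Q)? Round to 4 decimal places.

199.1500

By independence, Var(Q) = (3)²Var(L_1) + (4)²Var(L_2)
= (3)²·18.75 + (4)²·1.9 = 199.15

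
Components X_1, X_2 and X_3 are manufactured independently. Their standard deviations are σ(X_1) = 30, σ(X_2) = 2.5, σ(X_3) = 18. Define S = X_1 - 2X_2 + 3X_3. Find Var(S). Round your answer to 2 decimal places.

Var(X_1) = 900, Var(X_2) = 6.25, Var(X_3) = 324
By independence, Var(S) = (1)²Var(X_1) + (-2)²Var(X_2) + (3)²Var(X_3)
= (1)²·900 + (-2)²·6.25 + (3)²·324 = 3841

3841.00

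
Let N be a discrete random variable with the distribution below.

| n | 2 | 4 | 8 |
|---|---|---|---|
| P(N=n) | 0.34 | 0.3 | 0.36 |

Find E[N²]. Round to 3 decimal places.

E[N²] = (2)²(0.34) + (4)²(0.3) + (8)²(0.36) = 29.2

29.200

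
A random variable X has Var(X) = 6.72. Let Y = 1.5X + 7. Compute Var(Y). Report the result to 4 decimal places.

15.1200

Var(1.5X + 7) = (1.5)²·Var(X) = 2.25·6.72 = 15.12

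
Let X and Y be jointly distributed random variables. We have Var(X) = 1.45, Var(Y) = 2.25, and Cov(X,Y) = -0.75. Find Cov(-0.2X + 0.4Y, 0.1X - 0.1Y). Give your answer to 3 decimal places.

Cov(-0.2X + 0.4Y, 0.1X - 0.1Y) = (-0.2)(0.1)Var(X) + (0.4)(-0.1)Var(Y) + [(-0.2)(-0.1) + (0.4)(0.1)]Cov(X,Y)
= -0.02·1.45 + -0.04·2.25 + 0.06·-0.75 = -0.164

-0.164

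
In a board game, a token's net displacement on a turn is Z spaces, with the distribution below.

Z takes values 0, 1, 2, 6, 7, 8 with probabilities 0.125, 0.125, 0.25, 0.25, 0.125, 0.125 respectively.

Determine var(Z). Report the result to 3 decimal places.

8.250

E[Z] = (0)(0.125) + (1)(0.125) + (2)(0.25) + (6)(0.25) + (7)(0.125) + (8)(0.125) = 4
E[Z²] = (0)²(0.125) + (1)²(0.125) + (2)²(0.25) + (6)²(0.25) + (7)²(0.125) + (8)²(0.125) = 24.25
var(Z) = E[Z²] − (E[Z])² = 24.25 − (4)² = 8.25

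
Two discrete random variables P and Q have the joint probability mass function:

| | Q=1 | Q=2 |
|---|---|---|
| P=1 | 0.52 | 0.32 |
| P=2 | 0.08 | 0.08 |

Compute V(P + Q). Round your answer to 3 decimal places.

0.406

E[P] = 1.16,  E[Q] = 1.4,  E[PQ] = 1.64
V(P) = 1.48 − (1.16)² = 0.1344;  V(Q) = 2.2 − (1.4)² = 0.24
Cov(P,Q) = 1.64 − (1.16)(1.4) = 0.016
V(P + Q) = (1)²·0.1344 + (1)²·0.24 + 2·(1)·(1)·0.016 = 0.4064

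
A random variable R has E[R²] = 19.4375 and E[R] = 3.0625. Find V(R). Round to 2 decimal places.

10.06

V(R) = 19.4375 − (3.0625)² = 10.05859375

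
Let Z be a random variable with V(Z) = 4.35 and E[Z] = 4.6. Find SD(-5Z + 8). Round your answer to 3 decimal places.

10.428

V(-5Z + 8) = (-5)²·4.35 = 108.75
SD(-5Z + 8) = √108.75 ≈ 10.428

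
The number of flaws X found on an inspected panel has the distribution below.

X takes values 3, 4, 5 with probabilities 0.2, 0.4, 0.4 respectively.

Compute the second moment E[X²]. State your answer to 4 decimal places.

18.2000

E[X²] = (3)²(0.2) + (4)²(0.4) + (5)²(0.4) = 18.2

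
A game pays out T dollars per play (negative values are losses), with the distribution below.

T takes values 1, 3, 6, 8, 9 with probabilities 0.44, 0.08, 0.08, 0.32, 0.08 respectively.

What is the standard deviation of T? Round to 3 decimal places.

E[T] = (1)(0.44) + (3)(0.08) + (6)(0.08) + (8)(0.32) + (9)(0.08) = 4.44
E[T²] = (1)²(0.44) + (3)²(0.08) + (6)²(0.08) + (8)²(0.32) + (9)²(0.08) = 31
V(T) = E[T²] − (E[T])² = 31 − (4.44)² = 11.2864
σ(T) = √11.2864 ≈ 3.360

3.360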